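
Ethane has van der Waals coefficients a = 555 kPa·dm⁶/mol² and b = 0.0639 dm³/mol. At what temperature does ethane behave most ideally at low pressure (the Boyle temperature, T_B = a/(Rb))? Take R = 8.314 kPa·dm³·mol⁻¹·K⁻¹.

For a van der Waals gas the second virial coefficient B₂ = b − a/(RT) vanishes at T_B = a/(Rb).
T_B = 555/(8.314×0.0639) = 555/0.53126 = 1045 K

T_B ≈ 1045 K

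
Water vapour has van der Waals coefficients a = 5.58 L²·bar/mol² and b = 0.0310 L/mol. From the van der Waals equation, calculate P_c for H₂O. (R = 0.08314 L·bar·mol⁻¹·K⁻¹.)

P_c ≈ 215.1 bar

For a van der Waals gas, P_c = a/(27b²).
P_c = 5.58/(27×(0.0310)²) = 5.58/0.025947 = 215.1 bar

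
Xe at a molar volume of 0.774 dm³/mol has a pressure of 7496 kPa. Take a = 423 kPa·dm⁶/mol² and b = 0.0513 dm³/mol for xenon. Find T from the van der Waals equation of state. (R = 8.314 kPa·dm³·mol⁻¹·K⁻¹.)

T = (P + a/V_m²)(V_m − b)/R
P + a/V_m² = 7496 + 423/(0.774)² = 8202.1 kPa
V_m − b = 0.774 − 0.0513 = 0.72270 dm³/mol
T = (8202.1)(0.72270)/8.314 = 713.0 K

T ≈ 713.0 K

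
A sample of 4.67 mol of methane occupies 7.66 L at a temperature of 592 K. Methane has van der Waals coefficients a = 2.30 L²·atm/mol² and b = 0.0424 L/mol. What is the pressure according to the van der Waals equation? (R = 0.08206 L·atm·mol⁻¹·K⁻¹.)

P ≈ 29.55 atm

P = nRT/(V − nb) − a n²/V²
nRT/(V − nb) = (4.67)(0.08206)(592)/(7.66 − 4.67×0.0424) = 226.87/7.4620 = 30.403 atm
a n²/V² = (2.30)(4.67)²/(7.66)² = 0.85488 atm
P = 30.403 − 0.85488 = 29.55 atm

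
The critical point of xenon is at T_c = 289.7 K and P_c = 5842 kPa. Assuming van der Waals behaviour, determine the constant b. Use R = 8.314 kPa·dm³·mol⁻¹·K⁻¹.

From T_c = 8a/(27Rb) and P_c = a/(27b²): b = R T_c/(8 P_c).
b = (8.314)(289.7)/(8×5842) = 2408.6/46736 = 0.05154 dm³/mol

b ≈ 0.05154 dm³/mol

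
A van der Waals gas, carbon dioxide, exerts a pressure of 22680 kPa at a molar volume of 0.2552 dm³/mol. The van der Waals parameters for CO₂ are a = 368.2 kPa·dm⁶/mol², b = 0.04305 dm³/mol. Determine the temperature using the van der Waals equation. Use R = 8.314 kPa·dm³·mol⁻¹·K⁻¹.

T = (P + a/V_m²)(V_m − b)/R
P + a/V_m² = 22680 + 368.2/(0.2552)² = 28334 kPa
V_m − b = 0.2552 − 0.04305 = 0.21215 dm³/mol
T = (28334)(0.21215)/8.314 = 723.0 K

T ≈ 723.0 K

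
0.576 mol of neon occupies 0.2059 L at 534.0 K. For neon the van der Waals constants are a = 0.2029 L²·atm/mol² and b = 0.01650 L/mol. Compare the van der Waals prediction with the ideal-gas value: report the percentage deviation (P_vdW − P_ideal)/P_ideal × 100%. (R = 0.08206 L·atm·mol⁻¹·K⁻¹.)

Ideal: P_ideal = nRT/V = (0.576)(0.08206)(534.0)/0.2059 = 122.585 atm
vdW: P = nRT/(V − nb) − a n²/V² = 25.2403/0.196396 − 0.0673174/0.0423948 = 128.517 − 1.58787 = 126.929 atm
% deviation = (126.929 − 122.585)/122.585 × 100% = 3.54%

3.54 %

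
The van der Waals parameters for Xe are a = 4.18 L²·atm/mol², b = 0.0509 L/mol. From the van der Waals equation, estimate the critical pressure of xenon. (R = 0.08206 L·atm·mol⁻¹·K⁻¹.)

P_c ≈ 59.76 atm

For a van der Waals gas, P_c = a/(27b²).
P_c = 4.18/(27×(0.0509)²) = 4.18/0.069952 = 59.76 atm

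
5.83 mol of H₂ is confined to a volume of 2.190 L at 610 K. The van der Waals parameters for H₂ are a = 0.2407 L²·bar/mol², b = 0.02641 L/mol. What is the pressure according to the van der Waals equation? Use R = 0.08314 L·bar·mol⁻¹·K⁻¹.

P = nRT/(V − nb) − a n²/V²
nRT/(V − nb) = (5.83)(0.08314)(610)/(2.190 − 5.83×0.02641) = 295.67/2.0360 = 145.22 bar
a n²/V² = (0.2407)(5.83)²/(2.190)² = 1.7058 bar
P = 145.22 − 1.7058 = 143.5 bar

P ≈ 143.5 bar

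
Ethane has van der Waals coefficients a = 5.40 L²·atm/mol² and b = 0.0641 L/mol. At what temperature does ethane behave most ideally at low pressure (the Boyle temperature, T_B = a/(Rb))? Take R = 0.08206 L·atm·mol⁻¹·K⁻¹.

For a van der Waals gas the second virial coefficient B₂ = b − a/(RT) vanishes at T_B = a/(Rb).
T_B = 5.40/(0.08206×0.0641) = 5.40/0.0052600 = 1027 K

T_B ≈ 1027 K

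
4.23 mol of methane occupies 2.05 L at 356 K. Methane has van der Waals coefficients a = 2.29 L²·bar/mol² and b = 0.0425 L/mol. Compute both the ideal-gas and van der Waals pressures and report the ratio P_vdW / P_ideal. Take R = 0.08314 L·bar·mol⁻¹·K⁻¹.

P_vdW / P_ideal ≈ 0.9365

Ideal: P_ideal = nRT/V = (4.23)(0.08314)(356)/2.05 = 61.0726 bar
vdW: P = nRT/(V − nb) − a n²/V² = 125.199/1.87023 − 40.9747/4.20250 = 66.9431 − 9.75008 = 57.1930 bar
Ratio = 57.1930/61.0726 = 0.9365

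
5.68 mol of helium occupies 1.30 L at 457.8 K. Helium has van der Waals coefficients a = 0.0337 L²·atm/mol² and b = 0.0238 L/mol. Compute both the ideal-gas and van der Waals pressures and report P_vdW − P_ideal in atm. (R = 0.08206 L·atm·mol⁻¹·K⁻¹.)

Ideal: P_ideal = nRT/V = (5.68)(0.08206)(457.8)/1.30 = 164.139 atm
vdW: P = nRT/(V − nb) − a n²/V² = 213.381/1.16482 − 1.08724/1.69000 = 183.188 − 0.643337 = 182.545 atm
ΔP = 182.545 − 164.139 = 18.41 atm

ΔP ≈ 18.41 atm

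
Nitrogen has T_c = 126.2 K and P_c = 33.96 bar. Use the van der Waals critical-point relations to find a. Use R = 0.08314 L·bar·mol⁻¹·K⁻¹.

From T_c = 8a/(27Rb) and P_c = a/(27b²): a = 27 R² T_c²/(64 P_c).
a = 27×(0.08314)²×(126.2)²/(64×33.96) = 2972.4/2173.4 = 1.368 L²·bar/mol²

a ≈ 1.368 L²·bar/mol²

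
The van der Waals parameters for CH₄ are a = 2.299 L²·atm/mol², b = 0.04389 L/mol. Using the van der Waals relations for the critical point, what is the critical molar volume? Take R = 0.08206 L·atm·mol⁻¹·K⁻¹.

For a van der Waals gas, V_m,c = 3b.
V_m,c = 3×0.04389 = 0.1317 L/mol

V_m,c ≈ 0.1317 L/mol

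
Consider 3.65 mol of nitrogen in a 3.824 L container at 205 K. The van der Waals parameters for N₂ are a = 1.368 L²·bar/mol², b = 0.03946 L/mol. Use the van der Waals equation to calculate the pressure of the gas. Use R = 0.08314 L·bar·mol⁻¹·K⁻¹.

P = nRT/(V − nb) − a n²/V²
nRT/(V − nb) = (3.65)(0.08314)(205)/(3.824 − 3.65×0.03946) = 62.210/3.6800 = 16.905 bar
a n²/V² = (1.368)(3.65)²/(3.824)² = 1.2463 bar
P = 16.905 − 1.2463 = 15.66 bar

P ≈ 15.66 bar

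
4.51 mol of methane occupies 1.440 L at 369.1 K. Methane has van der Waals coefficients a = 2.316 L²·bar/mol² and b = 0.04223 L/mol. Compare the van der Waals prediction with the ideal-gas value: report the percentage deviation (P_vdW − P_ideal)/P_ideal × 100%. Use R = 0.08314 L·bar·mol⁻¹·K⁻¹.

-8.40 %

Ideal: P_ideal = nRT/V = (4.51)(0.08314)(369.1)/1.440 = 96.1099 bar
vdW: P = nRT/(V − nb) − a n²/V² = 138.398/1.24954 − 47.1077/2.07360 = 110.759 − 22.7178 = 88.041 bar
% deviation = (88.041 − 96.1099)/96.1099 × 100% = -8.40%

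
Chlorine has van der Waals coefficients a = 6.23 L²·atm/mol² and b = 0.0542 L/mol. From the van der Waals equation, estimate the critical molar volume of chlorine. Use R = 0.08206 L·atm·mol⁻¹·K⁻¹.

V_m,c ≈ 0.1626 L/mol

For a van der Waals gas, V_m,c = 3b.
V_m,c = 3×0.0542 = 0.1626 L/mol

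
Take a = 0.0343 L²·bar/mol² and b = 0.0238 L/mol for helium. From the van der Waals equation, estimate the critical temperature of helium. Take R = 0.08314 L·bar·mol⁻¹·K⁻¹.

T_c ≈ 5.136 K

For a van der Waals gas, T_c = 8a/(27Rb).
T_c = 8×0.0343/(27×0.08314×0.0238) = 0.27440/0.053426 = 5.136 K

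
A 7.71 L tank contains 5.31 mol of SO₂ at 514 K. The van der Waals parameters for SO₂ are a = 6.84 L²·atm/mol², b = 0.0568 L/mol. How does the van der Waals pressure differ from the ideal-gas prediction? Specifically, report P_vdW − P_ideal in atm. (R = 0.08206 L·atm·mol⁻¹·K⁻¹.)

Ideal: P_ideal = nRT/V = (5.31)(0.08206)(514)/7.71 = 29.0492 atm
vdW: P = nRT/(V − nb) − a n²/V² = 223.970/7.40839 − 192.861/59.4441 = 30.2319 − 3.24441 = 26.9875 atm
ΔP = 26.9875 − 29.0492 = -2.062 atm

ΔP ≈ -2.062 atm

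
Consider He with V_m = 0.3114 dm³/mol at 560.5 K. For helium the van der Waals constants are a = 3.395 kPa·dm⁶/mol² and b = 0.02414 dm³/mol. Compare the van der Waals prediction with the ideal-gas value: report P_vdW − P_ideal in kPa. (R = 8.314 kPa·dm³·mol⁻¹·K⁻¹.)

ΔP ≈ 1223 kPa

Ideal: P_ideal = RT/V_m = (8.314)(560.5)/0.3114 = 14964.7 kPa
vdW: P = RT/(V_m − b) − a/V_m² = 4660.00/0.287260 − 3.395/0.0969700 = 16222.2 − 35.0108 = 16187.2 kPa
ΔP = 16187.2 − 14964.7 = 1223 kPa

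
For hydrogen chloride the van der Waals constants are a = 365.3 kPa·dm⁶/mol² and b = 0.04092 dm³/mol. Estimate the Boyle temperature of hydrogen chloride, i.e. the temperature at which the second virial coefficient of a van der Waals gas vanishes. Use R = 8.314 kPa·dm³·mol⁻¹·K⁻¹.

T_B ≈ 1074 K

For a van der Waals gas the second virial coefficient B₂ = b − a/(RT) vanishes at T_B = a/(Rb).
T_B = 365.3/(8.314×0.04092) = 365.3/0.34021 = 1074 K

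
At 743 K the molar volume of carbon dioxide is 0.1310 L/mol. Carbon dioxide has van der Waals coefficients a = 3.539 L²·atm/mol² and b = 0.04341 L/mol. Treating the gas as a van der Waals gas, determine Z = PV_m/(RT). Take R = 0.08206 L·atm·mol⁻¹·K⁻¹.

P = RT/(V_m − b) − a/V_m² = (0.08206)(743)/(0.1310 − 0.04341) − 3.539/(0.1310)²
  = 60.971/0.087590 − 206.22 = 696.10 − 206.22 = 489.88 atm
Z = PV_m/(RT) = (489.88)(0.1310)/((0.08206)(743)) = 64.174/60.971 = 1.053

Z ≈ 1.053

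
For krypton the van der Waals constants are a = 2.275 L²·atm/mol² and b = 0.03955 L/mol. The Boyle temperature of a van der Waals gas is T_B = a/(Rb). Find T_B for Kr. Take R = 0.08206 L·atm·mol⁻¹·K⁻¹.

T_B ≈ 701.0 K

For a van der Waals gas the second virial coefficient B₂ = b − a/(RT) vanishes at T_B = a/(Rb).
T_B = 2.275/(0.08206×0.03955) = 2.275/0.0032455 = 701.0 K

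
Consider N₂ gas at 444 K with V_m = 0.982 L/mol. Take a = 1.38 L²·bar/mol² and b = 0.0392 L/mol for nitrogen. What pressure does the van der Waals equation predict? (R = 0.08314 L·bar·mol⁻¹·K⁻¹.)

P ≈ 37.72 bar

P = RT/(V_m − b) − a/V_m²
RT/(V_m − b) = (0.08314)(444)/(0.982 − 0.0392) = 36.914/0.94280 = 39.154 bar
a/V_m² = 1.38/(0.982)² = 1.4311 bar
P = 39.154 − 1.4311 = 37.72 bar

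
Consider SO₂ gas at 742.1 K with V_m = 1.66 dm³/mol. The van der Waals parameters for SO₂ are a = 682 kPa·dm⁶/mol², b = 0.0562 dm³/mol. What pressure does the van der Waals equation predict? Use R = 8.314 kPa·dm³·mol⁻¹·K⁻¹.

P = RT/(V_m − b) − a/V_m²
RT/(V_m − b) = (8.314)(742.1)/(1.66 − 0.0562) = 6169.8/1.6038 = 3847.0 kPa
a/V_m² = 682/(1.66)² = 247.50 kPa
P = 3847.0 − 247.50 = 3600 kPa

P ≈ 3600 kPa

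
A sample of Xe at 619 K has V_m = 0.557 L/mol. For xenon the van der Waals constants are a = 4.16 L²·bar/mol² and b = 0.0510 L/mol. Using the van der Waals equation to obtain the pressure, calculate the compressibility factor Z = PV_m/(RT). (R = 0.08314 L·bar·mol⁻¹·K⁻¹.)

P = RT/(V_m − b) − a/V_m² = (0.08314)(619)/(0.557 − 0.0510) − 4.16/(0.557)²
  = 51.464/0.50600 − 13.409 = 101.71 − 13.409 = 88.30 bar
Z = PV_m/(RT) = (88.30)(0.557)/((0.08314)(619)) = 49.183/51.464 = 0.9557

Z ≈ 0.9557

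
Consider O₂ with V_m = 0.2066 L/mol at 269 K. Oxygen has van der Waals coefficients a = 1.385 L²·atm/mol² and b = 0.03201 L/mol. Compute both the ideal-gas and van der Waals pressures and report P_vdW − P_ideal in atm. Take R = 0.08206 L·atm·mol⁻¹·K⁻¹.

ΔP ≈ -12.86 atm

Ideal: P_ideal = RT/V_m = (0.08206)(269)/0.2066 = 106.845 atm
vdW: P = RT/(V_m − b) − a/V_m² = 22.0741/0.174590 − 1.385/0.0426836 = 126.434 − 32.4481 = 93.986 atm
ΔP = 93.986 − 106.845 = -12.86 atm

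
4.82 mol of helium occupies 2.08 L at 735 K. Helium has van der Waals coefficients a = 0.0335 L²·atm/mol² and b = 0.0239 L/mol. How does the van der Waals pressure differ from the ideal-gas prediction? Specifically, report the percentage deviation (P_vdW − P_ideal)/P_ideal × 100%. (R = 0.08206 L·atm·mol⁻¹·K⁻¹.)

Ideal: P_ideal = nRT/V = (4.82)(0.08206)(735)/2.08 = 139.766 atm
vdW: P = nRT/(V − nb) − a n²/V² = 290.714/1.96480 − 0.778285/4.32640 = 147.961 − 0.179892 = 147.781 atm
% deviation = (147.781 − 139.766)/139.766 × 100% = 5.73%

5.73 %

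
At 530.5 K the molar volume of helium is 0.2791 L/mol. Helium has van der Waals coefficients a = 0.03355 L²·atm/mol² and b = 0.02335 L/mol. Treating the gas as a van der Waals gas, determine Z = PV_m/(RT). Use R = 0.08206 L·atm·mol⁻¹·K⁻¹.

Z ≈ 1.089

P = RT/(V_m − b) − a/V_m² = (0.08206)(530.5)/(0.2791 − 0.02335) − 0.03355/(0.2791)²
  = 43.533/0.25575 − 0.43070 = 170.22 − 0.43070 = 169.79 atm
Z = PV_m/(RT) = (169.79)(0.2791)/((0.08206)(530.5)) = 47.388/43.533 = 1.089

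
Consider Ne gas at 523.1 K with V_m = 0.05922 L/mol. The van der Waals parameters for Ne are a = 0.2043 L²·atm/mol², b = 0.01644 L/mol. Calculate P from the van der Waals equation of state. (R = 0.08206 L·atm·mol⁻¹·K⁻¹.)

P ≈ 945.1 atm

P = RT/(V_m − b) − a/V_m²
RT/(V_m − b) = (0.08206)(523.1)/(0.05922 − 0.01644) = 42.926/0.042780 = 1003.4 atm
a/V_m² = 0.2043/(0.05922)² = 58.255 atm
P = 1003.4 − 58.255 = 945.1 atm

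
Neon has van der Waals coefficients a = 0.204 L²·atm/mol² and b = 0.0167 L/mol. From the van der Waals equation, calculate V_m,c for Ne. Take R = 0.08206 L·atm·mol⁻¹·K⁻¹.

V_m,c ≈ 0.05010 L/mol

For a van der Waals gas, V_m,c = 3b.
V_m,c = 3×0.0167 = 0.05010 L/mol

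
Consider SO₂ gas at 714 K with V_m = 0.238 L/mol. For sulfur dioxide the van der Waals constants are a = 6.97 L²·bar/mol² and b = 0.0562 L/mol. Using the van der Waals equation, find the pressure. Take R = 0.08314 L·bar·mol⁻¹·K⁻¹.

P ≈ 203.5 bar

P = RT/(V_m − b) − a/V_m²
RT/(V_m − b) = (0.08314)(714)/(0.238 − 0.0562) = 59.362/0.18180 = 326.52 bar
a/V_m² = 6.97/(0.238)² = 123.05 bar
P = 326.52 − 123.05 = 203.5 bar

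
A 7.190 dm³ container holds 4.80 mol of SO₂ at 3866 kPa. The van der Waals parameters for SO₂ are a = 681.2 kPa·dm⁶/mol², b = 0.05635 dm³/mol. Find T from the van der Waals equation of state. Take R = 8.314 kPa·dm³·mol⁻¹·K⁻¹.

T = (P + a n²/V²)(V − nb)/(nR)
P + a n²/V² = 3866 + (681.2)(4.80)²/(7.190)² = 4169.6 kPa
V − nb = 7.190 − (4.80)(0.05635) = 6.9195 dm³
T = (4169.6)(6.9195)/((4.80)(8.314)) = 723.0 K

T ≈ 723.0 K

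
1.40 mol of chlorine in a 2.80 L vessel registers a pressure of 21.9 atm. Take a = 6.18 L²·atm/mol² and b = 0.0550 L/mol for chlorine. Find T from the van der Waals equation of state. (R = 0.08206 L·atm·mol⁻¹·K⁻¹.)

T ≈ 555.7 K

T = (P + a n²/V²)(V − nb)/(nR)
P + a n²/V² = 21.9 + (6.18)(1.40)²/(2.80)² = 23.445 atm
V − nb = 2.80 − (1.40)(0.0550) = 2.7230 L
T = (23.445)(2.7230)/((1.40)(0.08206)) = 555.7 K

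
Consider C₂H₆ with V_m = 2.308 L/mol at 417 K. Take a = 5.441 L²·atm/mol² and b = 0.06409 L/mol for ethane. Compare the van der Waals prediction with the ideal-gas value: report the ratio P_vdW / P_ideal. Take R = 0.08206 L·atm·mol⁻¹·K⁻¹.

P_vdW / P_ideal ≈ 0.9597

Ideal: P_ideal = RT/V_m = (0.08206)(417)/2.308 = 14.8263 atm
vdW: P = RT/(V_m − b) − a/V_m² = 34.2190/2.24391 − 5.441/5.32686 = 15.2497 − 1.02143 = 14.2283 atm
Ratio = 14.2283/14.8263 = 0.9597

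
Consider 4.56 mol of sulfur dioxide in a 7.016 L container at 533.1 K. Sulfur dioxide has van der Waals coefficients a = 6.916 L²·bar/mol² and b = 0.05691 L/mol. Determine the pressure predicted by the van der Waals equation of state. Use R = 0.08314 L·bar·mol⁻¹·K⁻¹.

P ≈ 26.99 bar

P = nRT/(V − nb) − a n²/V²
nRT/(V − nb) = (4.56)(0.08314)(533.1)/(7.016 − 4.56×0.05691) = 202.11/6.7565 = 29.913 bar
a n²/V² = (6.916)(4.56)²/(7.016)² = 2.9215 bar
P = 29.913 − 2.9215 = 26.99 bar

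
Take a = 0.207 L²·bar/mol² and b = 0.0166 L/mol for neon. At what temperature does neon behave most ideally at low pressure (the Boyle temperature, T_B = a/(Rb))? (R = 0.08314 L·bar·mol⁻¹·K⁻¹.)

T_B ≈ 150.0 K

For a van der Waals gas the second virial coefficient B₂ = b − a/(RT) vanishes at T_B = a/(Rb).
T_B = 0.207/(0.08314×0.0166) = 0.207/0.0013801 = 150.0 K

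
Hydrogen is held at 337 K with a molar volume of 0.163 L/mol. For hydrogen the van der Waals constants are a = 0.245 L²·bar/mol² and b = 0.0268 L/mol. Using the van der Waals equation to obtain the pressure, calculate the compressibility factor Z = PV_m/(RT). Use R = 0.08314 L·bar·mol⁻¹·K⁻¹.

P = RT/(V_m − b) − a/V_m² = (0.08314)(337)/(0.163 − 0.0268) − 0.245/(0.163)²
  = 28.018/0.13620 − 9.2213 = 205.71 − 9.2213 = 196.49 bar
Z = PV_m/(RT) = (196.49)(0.163)/((0.08314)(337)) = 32.028/28.018 = 1.143

Z ≈ 1.143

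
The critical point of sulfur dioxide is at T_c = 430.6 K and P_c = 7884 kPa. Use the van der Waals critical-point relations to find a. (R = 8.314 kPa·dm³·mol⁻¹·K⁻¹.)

From T_c = 8a/(27Rb) and P_c = a/(27b²): a = 27 R² T_c²/(64 P_c).
a = 27×(8.314)²×(430.6)²/(64×7884) = 346044424/504576 = 685.8 kPa·dm⁶/mol²

a ≈ 685.8 kPa·dm⁶/mol²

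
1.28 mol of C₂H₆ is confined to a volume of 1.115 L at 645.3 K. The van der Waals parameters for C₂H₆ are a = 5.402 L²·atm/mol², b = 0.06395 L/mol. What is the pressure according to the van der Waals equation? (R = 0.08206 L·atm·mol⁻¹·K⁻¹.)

P = nRT/(V − nb) − a n²/V²
nRT/(V − nb) = (1.28)(0.08206)(645.3)/(1.115 − 1.28×0.06395) = 67.780/1.0331 = 65.608 atm
a n²/V² = (5.402)(1.28)²/(1.115)² = 7.1191 atm
P = 65.608 − 7.1191 = 58.49 atm

P ≈ 58.49 atm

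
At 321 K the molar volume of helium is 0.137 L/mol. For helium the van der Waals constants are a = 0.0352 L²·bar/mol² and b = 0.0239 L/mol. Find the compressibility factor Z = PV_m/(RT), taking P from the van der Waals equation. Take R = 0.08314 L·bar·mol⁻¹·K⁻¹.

P = RT/(V_m − b) − a/V_m² = (0.08314)(321)/(0.137 − 0.0239) − 0.0352/(0.137)²
  = 26.688/0.11310 − 1.8754 = 235.97 − 1.8754 = 234.09 bar
Z = PV_m/(RT) = (234.09)(0.137)/((0.08314)(321)) = 32.070/26.688 = 1.202

Z ≈ 1.202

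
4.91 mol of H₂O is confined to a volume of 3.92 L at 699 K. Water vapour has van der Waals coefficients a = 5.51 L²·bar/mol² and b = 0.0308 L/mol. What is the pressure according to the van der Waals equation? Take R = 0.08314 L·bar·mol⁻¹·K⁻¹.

P ≈ 67.07 bar

P = nRT/(V − nb) − a n²/V²
nRT/(V − nb) = (4.91)(0.08314)(699)/(3.92 − 4.91×0.0308) = 285.34/3.7688 = 75.711 bar
a n²/V² = (5.51)(4.91)²/(3.92)² = 8.6446 bar
P = 75.711 − 8.6446 = 67.07 bar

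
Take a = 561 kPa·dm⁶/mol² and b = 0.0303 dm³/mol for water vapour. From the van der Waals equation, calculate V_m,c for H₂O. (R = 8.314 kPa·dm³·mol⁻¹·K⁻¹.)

For a van der Waals gas, V_m,c = 3b.
V_m,c = 3×0.0303 = 0.09090 dm³/mol

V_m,c ≈ 0.09090 dm³/mol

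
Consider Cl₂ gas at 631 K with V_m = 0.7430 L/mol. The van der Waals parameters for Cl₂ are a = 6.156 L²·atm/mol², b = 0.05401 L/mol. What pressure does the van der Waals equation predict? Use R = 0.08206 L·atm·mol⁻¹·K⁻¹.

P = RT/(V_m − b) − a/V_m²
RT/(V_m − b) = (0.08206)(631)/(0.7430 − 0.05401) = 51.780/0.68899 = 75.153 atm
a/V_m² = 6.156/(0.7430)² = 11.151 atm
P = 75.153 − 11.151 = 64.00 atm

P ≈ 64.00 atm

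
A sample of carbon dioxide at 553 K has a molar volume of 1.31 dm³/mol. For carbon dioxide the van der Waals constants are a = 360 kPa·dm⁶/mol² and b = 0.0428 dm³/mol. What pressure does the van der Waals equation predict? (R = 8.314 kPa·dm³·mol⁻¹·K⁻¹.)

P ≈ 3418 kPa

P = RT/(V_m − b) − a/V_m²
RT/(V_m − b) = (8.314)(553)/(1.31 − 0.0428) = 4597.6/1.2672 = 3628.2 kPa
a/V_m² = 360/(1.31)² = 209.78 kPa
P = 3628.2 − 209.78 = 3418 kPa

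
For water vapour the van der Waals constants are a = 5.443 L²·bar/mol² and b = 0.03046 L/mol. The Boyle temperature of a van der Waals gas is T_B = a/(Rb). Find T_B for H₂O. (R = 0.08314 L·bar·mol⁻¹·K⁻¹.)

T_B ≈ 2149 K

For a van der Waals gas the second virial coefficient B₂ = b − a/(RT) vanishes at T_B = a/(Rb).
T_B = 5.443/(0.08314×0.03046) = 5.443/0.0025324 = 2149 K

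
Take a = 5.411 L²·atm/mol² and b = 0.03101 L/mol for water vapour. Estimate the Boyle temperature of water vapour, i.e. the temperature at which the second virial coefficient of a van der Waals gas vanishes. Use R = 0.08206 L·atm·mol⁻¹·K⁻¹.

For a van der Waals gas the second virial coefficient B₂ = b − a/(RT) vanishes at T_B = a/(Rb).
T_B = 5.411/(0.08206×0.03101) = 5.411/0.0025447 = 2126 K

T_B ≈ 2126 K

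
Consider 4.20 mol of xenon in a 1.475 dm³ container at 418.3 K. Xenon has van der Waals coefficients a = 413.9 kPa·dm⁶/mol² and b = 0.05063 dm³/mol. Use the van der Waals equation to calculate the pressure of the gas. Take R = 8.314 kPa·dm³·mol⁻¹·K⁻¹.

P ≈ 8215 kPa

P = nRT/(V − nb) − a n²/V²
nRT/(V − nb) = (4.20)(8.314)(418.3)/(1.475 − 4.20×0.05063) = 14607/1.2624 = 11571 kPa
a n²/V² = (413.9)(4.20)²/(1.475)² = 3355.9 kPa
P = 11571 − 3355.9 = 8215 kPa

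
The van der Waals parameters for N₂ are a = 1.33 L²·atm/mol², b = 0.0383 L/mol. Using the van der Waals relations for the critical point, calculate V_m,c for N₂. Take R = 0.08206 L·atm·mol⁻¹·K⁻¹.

V_m,c ≈ 0.1149 L/mol

For a van der Waals gas, V_m,c = 3b.
V_m,c = 3×0.0383 = 0.1149 L/mol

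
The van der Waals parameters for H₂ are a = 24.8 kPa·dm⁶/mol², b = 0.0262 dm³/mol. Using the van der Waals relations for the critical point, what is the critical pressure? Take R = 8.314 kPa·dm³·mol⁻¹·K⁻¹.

For a van der Waals gas, P_c = a/(27b²).
P_c = 24.8/(27×(0.0262)²) = 24.8/0.018534 = 1338 kPa

P_c ≈ 1338 kPa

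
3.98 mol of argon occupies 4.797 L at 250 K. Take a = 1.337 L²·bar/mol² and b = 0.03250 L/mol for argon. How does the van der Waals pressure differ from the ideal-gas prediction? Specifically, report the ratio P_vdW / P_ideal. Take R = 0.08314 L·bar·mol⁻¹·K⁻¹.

Ideal: P_ideal = nRT/V = (3.98)(0.08314)(250)/4.797 = 17.2450 bar
vdW: P = nRT/(V − nb) − a n²/V² = 82.7243/4.66765 − 21.1786/23.0112 = 17.7229 − 0.920361 = 16.8025 bar
Ratio = 16.8025/17.2450 = 0.9743

P_vdW / P_ideal ≈ 0.9743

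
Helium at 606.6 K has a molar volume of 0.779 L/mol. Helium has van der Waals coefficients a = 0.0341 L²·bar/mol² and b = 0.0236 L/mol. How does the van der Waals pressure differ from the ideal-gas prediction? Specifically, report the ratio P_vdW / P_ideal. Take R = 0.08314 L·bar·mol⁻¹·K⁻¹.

P_vdW / P_ideal ≈ 1.030

Ideal: P_ideal = RT/V_m = (0.08314)(606.6)/0.779 = 64.7403 bar
vdW: P = RT/(V_m − b) − a/V_m² = 50.4327/0.755400 − 0.0341/0.606841 = 66.7629 − 0.0561926 = 66.7067 bar
Ratio = 66.7067/64.7403 = 1.030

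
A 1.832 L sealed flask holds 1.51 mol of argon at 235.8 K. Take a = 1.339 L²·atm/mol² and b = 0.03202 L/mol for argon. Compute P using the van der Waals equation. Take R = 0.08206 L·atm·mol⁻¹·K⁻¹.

P ≈ 15.47 atm

P = nRT/(V − nb) − a n²/V²
nRT/(V − nb) = (1.51)(0.08206)(235.8)/(1.832 − 1.51×0.03202) = 29.218/1.7836 = 16.381 atm
a n²/V² = (1.339)(1.51)²/(1.832)² = 0.90967 atm
P = 16.381 − 0.90967 = 15.47 atm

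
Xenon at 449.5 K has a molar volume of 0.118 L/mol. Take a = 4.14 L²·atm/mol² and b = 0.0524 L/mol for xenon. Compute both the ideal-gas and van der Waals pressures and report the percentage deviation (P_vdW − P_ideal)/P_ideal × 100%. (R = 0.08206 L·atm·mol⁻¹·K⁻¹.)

Ideal: P_ideal = RT/V_m = (0.08206)(449.5)/0.118 = 312.593 atm
vdW: P = RT/(V_m − b) − a/V_m² = 36.8860/0.0656000 − 4.14/0.0139240 = 562.287 − 297.328 = 264.959 atm
% deviation = (264.959 − 312.593)/312.593 × 100% = -15.24%

-15.24 %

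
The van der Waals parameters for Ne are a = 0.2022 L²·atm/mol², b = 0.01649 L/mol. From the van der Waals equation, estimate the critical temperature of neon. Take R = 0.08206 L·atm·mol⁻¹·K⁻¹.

For a van der Waals gas, T_c = 8a/(27Rb).
T_c = 8×0.2022/(27×0.08206×0.01649) = 1.6176/0.036536 = 44.27 K

T_c ≈ 44.27 K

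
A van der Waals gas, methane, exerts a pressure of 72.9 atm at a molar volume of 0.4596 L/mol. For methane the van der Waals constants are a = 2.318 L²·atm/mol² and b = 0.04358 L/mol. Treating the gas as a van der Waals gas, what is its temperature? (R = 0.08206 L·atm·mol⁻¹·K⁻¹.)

T ≈ 425.2 K

T = (P + a/V_m²)(V_m − b)/R
P + a/V_m² = 72.9 + 2.318/(0.4596)² = 83.874 atm
V_m − b = 0.4596 − 0.04358 = 0.41602 L/mol
T = (83.874)(0.41602)/0.08206 = 425.2 K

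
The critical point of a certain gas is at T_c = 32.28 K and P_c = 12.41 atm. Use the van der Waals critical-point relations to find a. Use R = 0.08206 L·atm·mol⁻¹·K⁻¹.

a ≈ 0.2385 L²·atm/mol²

From T_c = 8a/(27Rb) and P_c = a/(27b²): a = 27 R² T_c²/(64 P_c).
a = 27×(0.08206)²×(32.28)²/(64×12.41) = 189.45/794.24 = 0.2385 L²·atm/mol²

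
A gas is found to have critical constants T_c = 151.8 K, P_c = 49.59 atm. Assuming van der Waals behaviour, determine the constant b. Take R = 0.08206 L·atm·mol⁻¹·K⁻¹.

b ≈ 0.03140 L/mol

From T_c = 8a/(27Rb) and P_c = a/(27b²): b = R T_c/(8 P_c).
b = (0.08206)(151.8)/(8×49.59) = 12.457/396.72 = 0.03140 L/mol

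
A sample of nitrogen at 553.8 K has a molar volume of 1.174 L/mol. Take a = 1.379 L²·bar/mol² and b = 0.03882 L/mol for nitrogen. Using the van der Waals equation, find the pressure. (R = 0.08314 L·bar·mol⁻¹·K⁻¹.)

P = RT/(V_m − b) − a/V_m²
RT/(V_m − b) = (0.08314)(553.8)/(1.174 − 0.03882) = 46.043/1.1352 = 40.559 bar
a/V_m² = 1.379/(1.174)² = 1.0005 bar
P = 40.559 − 1.0005 = 39.56 bar

P ≈ 39.56 bar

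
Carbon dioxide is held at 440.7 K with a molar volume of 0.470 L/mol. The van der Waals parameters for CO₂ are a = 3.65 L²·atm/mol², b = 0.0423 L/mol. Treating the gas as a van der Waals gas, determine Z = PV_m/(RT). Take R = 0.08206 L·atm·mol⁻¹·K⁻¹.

Z ≈ 0.8842

P = RT/(V_m − b) − a/V_m² = (0.08206)(440.7)/(0.470 − 0.0423) − 3.65/(0.470)²
  = 36.164/0.42770 − 16.523 = 84.555 − 16.523 = 68.032 atm
Z = PV_m/(RT) = (68.032)(0.470)/((0.08206)(440.7)) = 31.975/36.164 = 0.8842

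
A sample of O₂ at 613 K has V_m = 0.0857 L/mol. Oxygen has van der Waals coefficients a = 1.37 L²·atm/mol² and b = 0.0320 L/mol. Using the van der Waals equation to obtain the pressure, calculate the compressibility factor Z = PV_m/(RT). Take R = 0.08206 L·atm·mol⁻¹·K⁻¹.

P = RT/(V_m − b) − a/V_m² = (0.08206)(613)/(0.0857 − 0.0320) − 1.37/(0.0857)²
  = 50.303/0.053700 − 186.53 = 936.74 − 186.53 = 750.21 atm
Z = PV_m/(RT) = (750.21)(0.0857)/((0.08206)(613)) = 64.293/50.303 = 1.278

Z ≈ 1.278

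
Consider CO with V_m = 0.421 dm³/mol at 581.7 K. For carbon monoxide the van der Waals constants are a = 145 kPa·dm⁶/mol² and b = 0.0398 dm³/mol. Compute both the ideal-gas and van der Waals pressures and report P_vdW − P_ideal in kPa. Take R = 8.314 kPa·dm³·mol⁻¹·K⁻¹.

ΔP ≈ 381 kPa

Ideal: P_ideal = RT/V_m = (8.314)(581.7)/0.421 = 11487.5 kPa
vdW: P = RT/(V_m − b) − a/V_m² = 4836.25/0.381200 − 145/0.177241 = 12686.9 − 818.095 = 11868.8 kPa
ΔP = 11868.8 − 11487.5 = 381 kPa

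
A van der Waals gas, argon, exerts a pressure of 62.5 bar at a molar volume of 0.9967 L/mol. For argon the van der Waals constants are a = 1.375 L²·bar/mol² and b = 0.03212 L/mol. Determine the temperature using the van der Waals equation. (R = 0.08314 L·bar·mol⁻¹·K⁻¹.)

T ≈ 741.2 K

T = (P + a/V_m²)(V_m − b)/R
P + a/V_m² = 62.5 + 1.375/(0.9967)² = 63.884 bar
V_m − b = 0.9967 − 0.03212 = 0.96458 L/mol
T = (63.884)(0.96458)/0.08314 = 741.2 K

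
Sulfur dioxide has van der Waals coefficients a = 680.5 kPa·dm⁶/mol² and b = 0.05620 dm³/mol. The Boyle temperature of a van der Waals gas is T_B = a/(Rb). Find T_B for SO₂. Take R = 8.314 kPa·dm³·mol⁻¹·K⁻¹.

T_B ≈ 1456 K

For a van der Waals gas the second virial coefficient B₂ = b − a/(RT) vanishes at T_B = a/(Rb).
T_B = 680.5/(8.314×0.05620) = 680.5/0.46725 = 1456 K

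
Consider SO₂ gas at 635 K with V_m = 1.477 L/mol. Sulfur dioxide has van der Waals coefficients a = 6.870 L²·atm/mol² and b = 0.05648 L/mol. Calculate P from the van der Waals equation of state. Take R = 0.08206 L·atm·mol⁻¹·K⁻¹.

P = RT/(V_m − b) − a/V_m²
RT/(V_m − b) = (0.08206)(635)/(1.477 − 0.05648) = 52.108/1.4205 = 36.683 atm
a/V_m² = 6.870/(1.477)² = 3.1492 atm
P = 36.683 − 3.1492 = 33.53 atm

P ≈ 33.53 atm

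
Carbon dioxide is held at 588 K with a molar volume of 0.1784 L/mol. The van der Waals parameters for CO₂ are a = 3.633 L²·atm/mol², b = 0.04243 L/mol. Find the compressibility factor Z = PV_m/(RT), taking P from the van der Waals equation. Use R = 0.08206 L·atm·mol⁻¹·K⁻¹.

P = RT/(V_m − b) − a/V_m² = (0.08206)(588)/(0.1784 − 0.04243) − 3.633/(0.1784)²
  = 48.251/0.13597 − 114.15 = 354.87 − 114.15 = 240.72 atm
Z = PV_m/(RT) = (240.72)(0.1784)/((0.08206)(588)) = 42.944/48.251 = 0.8900

Z ≈ 0.8900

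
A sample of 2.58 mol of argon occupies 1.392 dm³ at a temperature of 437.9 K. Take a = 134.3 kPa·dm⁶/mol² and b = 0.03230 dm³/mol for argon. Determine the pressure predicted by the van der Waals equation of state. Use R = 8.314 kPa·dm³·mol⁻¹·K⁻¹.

P ≈ 6716 kPa

P = nRT/(V − nb) − a n²/V²
nRT/(V − nb) = (2.58)(8.314)(437.9)/(1.392 − 2.58×0.03230) = 9393.0/1.3087 = 7177.4 kPa
a n²/V² = (134.3)(2.58)²/(1.392)² = 461.36 kPa
P = 7177.4 − 461.36 = 6716 kPa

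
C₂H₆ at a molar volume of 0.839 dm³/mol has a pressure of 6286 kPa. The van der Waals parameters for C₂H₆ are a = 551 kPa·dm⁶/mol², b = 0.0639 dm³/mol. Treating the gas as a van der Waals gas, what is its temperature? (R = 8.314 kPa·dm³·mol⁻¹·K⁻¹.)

T = (P + a/V_m²)(V_m − b)/R
P + a/V_m² = 6286 + 551/(0.839)² = 7068.8 kPa
V_m − b = 0.839 − 0.0639 = 0.77510 dm³/mol
T = (7068.8)(0.77510)/8.314 = 659.0 K

T ≈ 659.0 K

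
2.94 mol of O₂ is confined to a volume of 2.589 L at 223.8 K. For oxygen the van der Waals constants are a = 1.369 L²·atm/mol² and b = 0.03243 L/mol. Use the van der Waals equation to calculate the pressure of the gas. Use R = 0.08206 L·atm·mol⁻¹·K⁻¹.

P ≈ 19.89 atm

P = nRT/(V − nb) − a n²/V²
nRT/(V − nb) = (2.94)(0.08206)(223.8)/(2.589 − 2.94×0.03243) = 53.993/2.4937 = 21.652 atm
a n²/V² = (1.369)(2.94)²/(2.589)² = 1.7654 atm
P = 21.652 − 1.7654 = 19.89 atm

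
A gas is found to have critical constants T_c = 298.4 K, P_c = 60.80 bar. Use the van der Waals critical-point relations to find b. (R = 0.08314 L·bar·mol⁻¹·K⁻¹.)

b ≈ 0.05101 L/mol

From T_c = 8a/(27Rb) and P_c = a/(27b²): b = R T_c/(8 P_c).
b = (0.08314)(298.4)/(8×60.80) = 24.809/486.40 = 0.05101 L/mol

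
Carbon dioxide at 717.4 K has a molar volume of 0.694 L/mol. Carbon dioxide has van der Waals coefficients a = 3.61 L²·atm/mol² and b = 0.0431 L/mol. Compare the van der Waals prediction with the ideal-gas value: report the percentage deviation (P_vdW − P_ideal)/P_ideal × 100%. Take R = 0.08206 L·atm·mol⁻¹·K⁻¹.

Ideal: P_ideal = RT/V_m = (0.08206)(717.4)/0.694 = 84.8269 atm
vdW: P = RT/(V_m − b) − a/V_m² = 58.8698/0.650900 − 3.61/0.481636 = 90.4437 − 7.49529 = 82.9484 atm
% deviation = (82.9484 − 84.8269)/84.8269 × 100% = -2.21%

-2.21 %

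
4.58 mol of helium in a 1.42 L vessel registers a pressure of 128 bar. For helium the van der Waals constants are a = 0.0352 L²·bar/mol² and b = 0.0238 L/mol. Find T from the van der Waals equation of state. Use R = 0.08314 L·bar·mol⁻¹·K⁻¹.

T ≈ 442.0 K

T = (P + a n²/V²)(V − nb)/(nR)
P + a n²/V² = 128 + (0.0352)(4.58)²/(1.42)² = 128.37 bar
V − nb = 1.42 − (4.58)(0.0238) = 1.3110 L
T = (128.37)(1.3110)/((4.58)(0.08314)) = 442.0 K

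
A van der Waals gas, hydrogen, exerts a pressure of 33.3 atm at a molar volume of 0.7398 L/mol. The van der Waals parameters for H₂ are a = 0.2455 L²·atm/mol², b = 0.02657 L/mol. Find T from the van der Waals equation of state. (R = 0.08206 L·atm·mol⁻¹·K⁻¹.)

T ≈ 293.3 K

T = (P + a/V_m²)(V_m − b)/R
P + a/V_m² = 33.3 + 0.2455/(0.7398)² = 33.749 atm
V_m − b = 0.7398 − 0.02657 = 0.71323 L/mol
T = (33.749)(0.71323)/0.08206 = 293.3 K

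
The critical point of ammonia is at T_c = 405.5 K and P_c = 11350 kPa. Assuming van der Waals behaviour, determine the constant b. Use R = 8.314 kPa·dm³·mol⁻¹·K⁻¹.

From T_c = 8a/(27Rb) and P_c = a/(27b²): b = R T_c/(8 P_c).
b = (8.314)(405.5)/(8×11350) = 3371.3/90800 = 0.03713 dm³/mol

b ≈ 0.03713 dm³/mol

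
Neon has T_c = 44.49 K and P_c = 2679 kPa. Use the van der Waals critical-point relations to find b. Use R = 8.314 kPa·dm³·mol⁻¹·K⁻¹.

b ≈ 0.01726 dm³/mol

From T_c = 8a/(27Rb) and P_c = a/(27b²): b = R T_c/(8 P_c).
b = (8.314)(44.49)/(8×2679) = 369.89/21432 = 0.01726 dm³/mol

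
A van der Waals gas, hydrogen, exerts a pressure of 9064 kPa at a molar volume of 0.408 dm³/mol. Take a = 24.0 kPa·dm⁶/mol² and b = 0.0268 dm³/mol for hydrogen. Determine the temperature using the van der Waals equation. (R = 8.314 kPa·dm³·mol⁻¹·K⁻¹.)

T = (P + a/V_m²)(V_m − b)/R
P + a/V_m² = 9064 + 24.0/(0.408)² = 9208.2 kPa
V_m − b = 0.408 − 0.0268 = 0.38120 dm³/mol
T = (9208.2)(0.38120)/8.314 = 422.2 K

T ≈ 422.2 K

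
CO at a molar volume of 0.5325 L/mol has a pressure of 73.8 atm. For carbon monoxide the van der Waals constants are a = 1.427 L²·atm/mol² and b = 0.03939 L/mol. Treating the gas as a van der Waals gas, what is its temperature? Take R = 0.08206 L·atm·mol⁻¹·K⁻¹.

T ≈ 473.7 K

T = (P + a/V_m²)(V_m − b)/R
P + a/V_m² = 73.8 + 1.427/(0.5325)² = 78.833 atm
V_m − b = 0.5325 − 0.03939 = 0.49311 L/mol
T = (78.833)(0.49311)/0.08206 = 473.7 K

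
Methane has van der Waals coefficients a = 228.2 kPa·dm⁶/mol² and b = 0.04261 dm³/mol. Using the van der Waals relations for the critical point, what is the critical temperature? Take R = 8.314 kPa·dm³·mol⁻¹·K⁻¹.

T_c ≈ 190.9 K

For a van der Waals gas, T_c = 8a/(27Rb).
T_c = 8×228.2/(27×8.314×0.04261) = 1825.6/9.5650 = 190.9 K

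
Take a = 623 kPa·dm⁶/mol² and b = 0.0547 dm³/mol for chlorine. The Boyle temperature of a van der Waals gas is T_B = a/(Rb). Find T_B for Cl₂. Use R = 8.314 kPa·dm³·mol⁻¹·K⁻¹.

T_B ≈ 1370 K

For a van der Waals gas the second virial coefficient B₂ = b − a/(RT) vanishes at T_B = a/(Rb).
T_B = 623/(8.314×0.0547) = 623/0.45478 = 1370 K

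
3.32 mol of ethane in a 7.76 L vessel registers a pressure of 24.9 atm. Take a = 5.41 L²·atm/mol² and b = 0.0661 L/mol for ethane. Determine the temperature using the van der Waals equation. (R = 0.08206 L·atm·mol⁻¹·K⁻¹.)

T = (P + a n²/V²)(V − nb)/(nR)
P + a n²/V² = 24.9 + (5.41)(3.32)²/(7.76)² = 25.890 atm
V − nb = 7.76 − (3.32)(0.0661) = 7.5405 L
T = (25.890)(7.5405)/((3.32)(0.08206)) = 716.6 K

T ≈ 716.6 K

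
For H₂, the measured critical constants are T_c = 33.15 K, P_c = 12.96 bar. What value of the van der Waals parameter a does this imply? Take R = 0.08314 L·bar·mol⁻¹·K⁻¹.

a ≈ 0.2473 L²·bar/mol²

From T_c = 8a/(27Rb) and P_c = a/(27b²): a = 27 R² T_c²/(64 P_c).
a = 27×(0.08314)²×(33.15)²/(64×12.96) = 205.09/829.44 = 0.2473 L²·bar/mol²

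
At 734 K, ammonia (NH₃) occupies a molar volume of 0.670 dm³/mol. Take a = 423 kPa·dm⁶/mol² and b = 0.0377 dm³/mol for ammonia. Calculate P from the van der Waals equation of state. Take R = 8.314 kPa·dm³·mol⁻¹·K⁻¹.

P = RT/(V_m − b) − a/V_m²
RT/(V_m − b) = (8.314)(734)/(0.670 − 0.0377) = 6102.5/0.63230 = 9651.3 kPa
a/V_m² = 423/(0.670)² = 942.30 kPa
P = 9651.3 − 942.30 = 8709 kPa

P ≈ 8709 kPa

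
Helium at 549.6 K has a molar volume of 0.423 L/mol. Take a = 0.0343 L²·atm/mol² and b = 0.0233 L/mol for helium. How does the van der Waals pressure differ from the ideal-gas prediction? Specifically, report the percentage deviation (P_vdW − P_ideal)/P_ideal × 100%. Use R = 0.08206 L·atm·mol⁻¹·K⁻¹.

5.65 %

Ideal: P_ideal = RT/V_m = (0.08206)(549.6)/0.423 = 106.620 atm
vdW: P = RT/(V_m − b) − a/V_m² = 45.1002/0.399700 − 0.0343/0.178929 = 112.835 − 0.191696 = 112.643 atm
% deviation = (112.643 − 106.620)/106.620 × 100% = 5.65%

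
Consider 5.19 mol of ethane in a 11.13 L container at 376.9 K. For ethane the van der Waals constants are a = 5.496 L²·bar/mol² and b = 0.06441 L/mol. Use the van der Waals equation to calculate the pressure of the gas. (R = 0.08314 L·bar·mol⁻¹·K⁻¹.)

P = nRT/(V − nb) − a n²/V²
nRT/(V − nb) = (5.19)(0.08314)(376.9)/(11.13 − 5.19×0.06441) = 162.63/10.796 = 15.064 bar
a n²/V² = (5.496)(5.19)²/(11.13)² = 1.1951 bar
P = 15.064 − 1.1951 = 13.87 bar

P ≈ 13.87 bar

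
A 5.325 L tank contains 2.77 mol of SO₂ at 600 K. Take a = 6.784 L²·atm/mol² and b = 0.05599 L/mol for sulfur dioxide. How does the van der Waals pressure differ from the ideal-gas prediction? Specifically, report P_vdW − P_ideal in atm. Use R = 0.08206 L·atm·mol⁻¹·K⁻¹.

ΔP ≈ -1.067 atm

Ideal: P_ideal = nRT/V = (2.77)(0.08206)(600)/5.325 = 25.6120 atm
vdW: P = nRT/(V − nb) − a n²/V² = 136.384/5.16991 − 52.0530/28.3556 = 26.3803 − 1.83572 = 24.5446 atm
ΔP = 24.5446 − 25.6120 = -1.067 atm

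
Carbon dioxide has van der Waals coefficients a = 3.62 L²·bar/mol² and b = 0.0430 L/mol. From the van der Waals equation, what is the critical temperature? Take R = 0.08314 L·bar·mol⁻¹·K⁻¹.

T_c ≈ 300.0 K

For a van der Waals gas, T_c = 8a/(27Rb).
T_c = 8×3.62/(27×0.08314×0.0430) = 28.960/0.096526 = 300.0 K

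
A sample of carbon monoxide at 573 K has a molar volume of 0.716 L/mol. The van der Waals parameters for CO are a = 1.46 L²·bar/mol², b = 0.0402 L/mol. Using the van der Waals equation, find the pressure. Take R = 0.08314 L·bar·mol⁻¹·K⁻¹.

P = RT/(V_m − b) − a/V_m²
RT/(V_m − b) = (0.08314)(573)/(0.716 − 0.0402) = 47.639/0.67580 = 70.493 bar
a/V_m² = 1.46/(0.716)² = 2.8479 bar
P = 70.493 − 2.8479 = 67.65 bar

P ≈ 67.65 bar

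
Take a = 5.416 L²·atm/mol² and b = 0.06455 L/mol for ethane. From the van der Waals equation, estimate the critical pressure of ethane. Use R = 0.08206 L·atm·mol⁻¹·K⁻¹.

P_c ≈ 48.14 atm

For a van der Waals gas, P_c = a/(27b²).
P_c = 5.416/(27×(0.06455)²) = 5.416/0.11250 = 48.14 atm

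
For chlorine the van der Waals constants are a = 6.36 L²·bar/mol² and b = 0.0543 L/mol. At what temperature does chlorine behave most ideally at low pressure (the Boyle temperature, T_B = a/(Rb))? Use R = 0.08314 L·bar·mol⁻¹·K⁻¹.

For a van der Waals gas the second virial coefficient B₂ = b − a/(RT) vanishes at T_B = a/(Rb).
T_B = 6.36/(0.08314×0.0543) = 6.36/0.0045145 = 1409 K

T_B ≈ 1409 K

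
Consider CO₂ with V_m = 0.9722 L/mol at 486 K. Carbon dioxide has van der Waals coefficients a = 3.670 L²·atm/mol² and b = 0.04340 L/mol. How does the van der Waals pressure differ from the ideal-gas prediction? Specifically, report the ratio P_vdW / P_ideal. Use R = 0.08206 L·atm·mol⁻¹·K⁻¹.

Ideal: P_ideal = RT/V_m = (0.08206)(486)/0.9722 = 41.0216 atm
vdW: P = RT/(V_m − b) − a/V_m² = 39.8812/0.928800 − 3.670/0.945173 = 42.9384 − 3.88289 = 39.0555 atm
Ratio = 39.0555/41.0216 = 0.9521

P_vdW / P_ideal ≈ 0.9521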